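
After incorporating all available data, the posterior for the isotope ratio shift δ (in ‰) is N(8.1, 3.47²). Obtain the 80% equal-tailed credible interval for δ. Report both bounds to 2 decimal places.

[3.65, 12.55]

The posterior is symmetric, so the 80% equal-tailed interval is δ = 8.1 ± z·3.47 with z = 1.282.
Half-width: 1.282 × 3.47 = 4.45.
8.1 − 4.45 = 3.65; 8.1 + 4.45 = 12.55.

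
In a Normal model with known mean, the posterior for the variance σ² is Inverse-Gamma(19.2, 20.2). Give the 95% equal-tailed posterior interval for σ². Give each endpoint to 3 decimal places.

Inverse-Gamma(19.2, 20.2) quantiles: F⁻¹(0.025) and F⁻¹(0.975).
Equivalently, 1/σ² ~ Gamma(19.2, rate = 20.2); invert its 0.975 and 0.025 quantiles.
Posterior mean ≈ 1.110, SD ≈ 0.268; a Normal approximation gives roughly [0.585, 1.634].
Exact: lower = 0.704; upper = 1.742.

[0.704, 1.742]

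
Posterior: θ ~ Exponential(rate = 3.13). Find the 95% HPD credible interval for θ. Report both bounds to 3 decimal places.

The exponential density is strictly decreasing on [0, ∞), so the HPD interval is anchored at 0: [0, q] with P(θ ≤ q) = 0.95.
q = −ln(1 − 0.95) / 3.13 = 2.9957 / 3.13 = 0.957.

[0.000, 0.957]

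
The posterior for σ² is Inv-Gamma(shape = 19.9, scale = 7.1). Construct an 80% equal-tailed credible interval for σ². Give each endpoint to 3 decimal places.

[0.275, 0.492]

Inverse-Gamma(19.9, 7.1) quantiles: F⁻¹(0.1) and F⁻¹(0.9).
Equivalently, 1/σ² ~ Gamma(19.9, rate = 7.1); invert its 0.9 and 0.1 quantiles.
Posterior mean ≈ 0.376, SD ≈ 0.089; a Normal approximation gives roughly [0.262, 0.489].
Exact: lower = 0.275; upper = 0.492.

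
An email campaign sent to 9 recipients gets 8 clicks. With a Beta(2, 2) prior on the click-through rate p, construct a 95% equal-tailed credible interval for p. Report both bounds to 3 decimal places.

[0.516, 0.945]

Posterior: Beta(2+8, 2+1) = Beta(10, 3).
Equal-tailed 95% interval: the 0.025 and 0.975 quantiles of Beta(10, 3).
Posterior mean ≈ 0.769, SD ≈ 0.113; a Normal approximation gives roughly [0.549, 0.990].
Exact: F⁻¹(0.025) = 0.516; F⁻¹(0.975) = 0.945.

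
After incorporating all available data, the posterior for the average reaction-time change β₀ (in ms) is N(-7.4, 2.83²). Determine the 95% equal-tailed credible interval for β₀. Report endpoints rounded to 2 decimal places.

The posterior is symmetric, so the 95% equal-tailed interval is β₀ = -7.4 ± z·2.83 with z = 1.960.
Half-width: 1.960 × 2.83 = 5.55.
-7.4 − 5.55 = -12.95; -7.4 + 5.55 = -1.85.

[-12.95, -1.85]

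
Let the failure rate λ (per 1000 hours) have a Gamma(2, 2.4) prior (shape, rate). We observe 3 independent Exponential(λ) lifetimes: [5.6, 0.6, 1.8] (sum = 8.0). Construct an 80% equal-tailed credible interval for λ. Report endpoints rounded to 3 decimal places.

Posterior: Gamma(2+3, 2.4+8.0) = Gamma(5, 10.4) (shape, rate).
Equal-tailed 80% interval: Gamma(5, 10.4) quantiles at 0.1 and 0.9.
Posterior mean ≈ 0.481, SD ≈ 0.215; a Normal approximation gives roughly [0.205, 0.756].
Exact: lower = 0.234; upper = 0.769.

[0.234, 0.769]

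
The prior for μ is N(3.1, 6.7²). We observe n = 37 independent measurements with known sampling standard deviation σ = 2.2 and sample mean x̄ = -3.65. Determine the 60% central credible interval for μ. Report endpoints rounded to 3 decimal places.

[-3.934, -3.326]

Posterior precision = 1/6.7² + 37/2.2² = 0.0223 + 7.6446 = 7.6669, so posterior SD = 0.3612.
Posterior mean = (3.1/6.7² + 37·-3.65/2.2²) / 7.6669 = -3.6304.
Interval: -3.6304 ± 0.842 × 0.3612 → [-3.934, -3.326].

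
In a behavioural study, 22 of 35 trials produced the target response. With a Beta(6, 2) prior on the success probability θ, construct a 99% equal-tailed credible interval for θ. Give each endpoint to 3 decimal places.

[0.457, 0.819]

Posterior: Beta(6+22, 2+13) = Beta(28, 15).
Equal-tailed 99% interval: the 0.005 and 0.995 quantiles of Beta(28, 15).
Posterior mean ≈ 0.651, SD ≈ 0.072; a Normal approximation gives roughly [0.466, 0.836].
Exact: F⁻¹(0.005) = 0.457; F⁻¹(0.995) = 0.819.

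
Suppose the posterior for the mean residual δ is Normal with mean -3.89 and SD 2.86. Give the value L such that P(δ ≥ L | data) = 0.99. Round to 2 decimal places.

Need L with P(δ ≥ L) = 0.99: L = -3.89 − z_{0.01}·2.86.
z = 2.326; L = -3.89 − 2.326 × 2.86 = -10.54.

-10.54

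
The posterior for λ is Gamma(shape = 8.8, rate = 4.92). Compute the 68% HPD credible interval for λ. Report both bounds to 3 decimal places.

[1.081, 2.226]

The posterior is unimodal and skewed, so the HPD interval has equal density at both endpoints and is the shortest 68% interval.
Solving f(1.081) = f(2.226) with F(2.226) − F(1.081) = 0.68 gives [1.081, 2.226].
For comparison, the equal-tailed interval is [1.200, 2.376]; the HPD is narrower and shifted toward the mode.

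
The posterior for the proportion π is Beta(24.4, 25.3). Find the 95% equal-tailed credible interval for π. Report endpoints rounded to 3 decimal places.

[0.354, 0.628]

Posterior: Beta(24.4, 25.3).
Equal-tailed 95% interval: the 0.025 and 0.975 quantiles of Beta(24.4, 25.3).
Posterior mean ≈ 0.491, SD ≈ 0.070; a Normal approximation gives roughly [0.353, 0.629].
Exact: F⁻¹(0.025) = 0.354; F⁻¹(0.975) = 0.628.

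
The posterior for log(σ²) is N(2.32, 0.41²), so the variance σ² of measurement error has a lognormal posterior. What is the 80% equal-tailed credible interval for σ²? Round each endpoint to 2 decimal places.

[6.02, 17.21]

On the log scale the 80% interval is 2.32 ± 1.282 × 0.41 = [1.7946, 2.8454].
Exponentiate: [e^1.7946, e^2.8454] = [6.02, 17.21].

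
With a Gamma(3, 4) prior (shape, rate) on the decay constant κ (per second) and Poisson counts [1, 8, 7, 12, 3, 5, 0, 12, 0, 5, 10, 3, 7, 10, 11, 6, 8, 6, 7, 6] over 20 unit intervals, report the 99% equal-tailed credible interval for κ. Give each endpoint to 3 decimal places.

Posterior: Gamma(3+127, 4+20) = Gamma(130, 24) (shape, rate).
Equal-tailed 99% interval: Gamma(130, 24) quantiles at 0.005 and 0.995.
Posterior mean ≈ 5.417, SD ≈ 0.475; a Normal approximation gives roughly [4.193, 6.640].
Exact: lower = 4.271; upper = 6.718.

[4.271, 6.718]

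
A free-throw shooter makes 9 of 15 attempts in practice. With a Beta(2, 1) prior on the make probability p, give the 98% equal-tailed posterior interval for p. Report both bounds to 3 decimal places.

Posterior: Beta(2+9, 1+6) = Beta(11, 7).
Equal-tailed 98% interval: the 0.01 and 0.99 quantiles of Beta(11, 7).
Posterior mean ≈ 0.611, SD ≈ 0.112; a Normal approximation gives roughly [0.351, 0.871].
Exact: F⁻¹(0.01) = 0.342; F⁻¹(0.99) = 0.845.

[0.342, 0.845]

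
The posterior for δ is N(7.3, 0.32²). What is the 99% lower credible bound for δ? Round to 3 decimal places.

Need L with P(δ ≥ L) = 0.99: L = 7.3 − z_{0.01}·0.32.
z = 2.326; L = 7.3 − 2.326 × 0.32 = 6.556.

6.556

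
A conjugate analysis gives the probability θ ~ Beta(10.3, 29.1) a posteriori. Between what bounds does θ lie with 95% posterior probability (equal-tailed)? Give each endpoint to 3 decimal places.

[0.138, 0.407]

Posterior: Beta(10.3, 29.1).
Equal-tailed 95% interval: the 0.025 and 0.975 quantiles of Beta(10.3, 29.1).
Posterior mean ≈ 0.261, SD ≈ 0.069; a Normal approximation gives roughly [0.126, 0.397].
Exact: F⁻¹(0.025) = 0.138; F⁻¹(0.975) = 0.407.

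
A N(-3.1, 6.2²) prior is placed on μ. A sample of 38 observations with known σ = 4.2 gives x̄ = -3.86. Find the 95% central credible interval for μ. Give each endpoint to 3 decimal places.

[-5.178, -2.524]

Posterior precision = 1/6.2² + 38/4.2² = 0.0260 + 2.1542 = 2.1802, so posterior SD = 0.6773.
Posterior mean = (-3.1/6.2² + 38·-3.86/4.2²) / 2.1802 = -3.8509.
Interval: -3.8509 ± 1.960 × 0.6773 → [-5.178, -2.524].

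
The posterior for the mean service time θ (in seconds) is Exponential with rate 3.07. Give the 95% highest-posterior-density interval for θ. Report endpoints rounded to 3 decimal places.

The exponential density is strictly decreasing on [0, ∞), so the HPD interval is anchored at 0: [0, q] with P(θ ≤ q) = 0.95.
q = −ln(1 − 0.95) / 3.07 = 2.9957 / 3.07 = 0.976.

[0.000, 0.976]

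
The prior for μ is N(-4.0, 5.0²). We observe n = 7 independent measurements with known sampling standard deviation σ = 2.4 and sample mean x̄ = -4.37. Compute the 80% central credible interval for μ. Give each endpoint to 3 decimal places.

Posterior precision = 1/5.0² + 7/2.4² = 0.0400 + 1.2153 = 1.2553, so posterior SD = 0.8925.
Posterior mean = (-4.0/5.0² + 7·-4.37/2.4²) / 1.2553 = -4.3582.
Interval: -4.3582 ± 1.282 × 0.8925 → [-5.502, -3.214].

[-5.502, -3.214]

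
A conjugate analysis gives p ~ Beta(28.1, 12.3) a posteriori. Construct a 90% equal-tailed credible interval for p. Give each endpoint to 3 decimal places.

Posterior: Beta(28.1, 12.3).
Equal-tailed 90% interval: the 0.05 and 0.95 quantiles of Beta(28.1, 12.3).
Posterior mean ≈ 0.696, SD ≈ 0.072; a Normal approximation gives roughly [0.578, 0.813].
Exact: F⁻¹(0.05) = 0.572; F⁻¹(0.95) = 0.808.

[0.572, 0.808]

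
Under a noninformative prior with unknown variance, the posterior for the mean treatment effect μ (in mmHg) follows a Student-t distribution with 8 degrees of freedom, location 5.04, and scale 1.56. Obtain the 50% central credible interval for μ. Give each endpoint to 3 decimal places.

[3.938, 6.142]

The t_8 distribution is symmetric; the 50% interval is 5.04 ± t·1.56 with t_{0.75,8} = 0.706.
Half-width: 0.706 × 1.56 = 1.102.
5.04 − 1.102 = 3.938; 5.04 + 1.102 = 6.142.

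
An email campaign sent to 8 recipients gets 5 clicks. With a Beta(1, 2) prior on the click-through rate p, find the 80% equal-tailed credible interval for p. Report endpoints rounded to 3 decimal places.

Posterior: Beta(1+5, 2+3) = Beta(6, 5).
Equal-tailed 80% interval: the 0.1 and 0.9 quantiles of Beta(6, 5).
Posterior mean ≈ 0.545, SD ≈ 0.144; a Normal approximation gives roughly [0.361, 0.730].
Exact: F⁻¹(0.1) = 0.354; F⁻¹(0.9) = 0.733.

[0.354, 0.733]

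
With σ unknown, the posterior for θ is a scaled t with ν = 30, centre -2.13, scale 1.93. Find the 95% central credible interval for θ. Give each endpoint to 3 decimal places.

[-6.072, 1.812]

The t_30 distribution is symmetric; the 95% interval is -2.13 ± t·1.93 with t_{0.975,30} = 2.042.
Half-width: 2.042 × 1.93 = 3.942.
-2.13 − 3.942 = -6.072; -2.13 + 3.942 = 1.812.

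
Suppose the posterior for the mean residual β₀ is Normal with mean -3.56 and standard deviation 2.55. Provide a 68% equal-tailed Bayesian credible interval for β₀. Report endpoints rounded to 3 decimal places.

[-6.096, -1.024]

The posterior is symmetric, so the 68% equal-tailed interval is β₀ = -3.56 ± z·2.55 with z = 0.994.
Half-width: 0.994 × 2.55 = 2.536.
-3.56 − 2.536 = -6.096; -3.56 + 2.536 = -1.024.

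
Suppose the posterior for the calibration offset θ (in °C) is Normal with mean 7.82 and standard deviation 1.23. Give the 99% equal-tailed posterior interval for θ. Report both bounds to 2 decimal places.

The posterior is symmetric, so the 99% equal-tailed interval is θ = 7.82 ± z·1.23 with z = 2.576.
Half-width: 2.576 × 1.23 = 3.17.
7.82 − 3.17 = 4.65; 7.82 + 3.17 = 10.99.

[4.65, 10.99]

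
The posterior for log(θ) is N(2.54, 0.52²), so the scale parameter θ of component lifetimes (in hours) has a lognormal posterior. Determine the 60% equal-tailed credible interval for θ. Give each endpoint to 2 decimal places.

On the log scale the 60% interval is 2.54 ± 0.842 × 0.52 = [2.1024, 2.9776].
Exponentiate: [e^2.1024, e^2.9776] = [8.19, 19.64].

[8.19, 19.64]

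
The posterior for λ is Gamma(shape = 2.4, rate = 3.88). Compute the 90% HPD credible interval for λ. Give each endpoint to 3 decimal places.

[0.052, 1.176]

The posterior is unimodal and skewed, so the HPD interval has equal density at both endpoints and is the shortest 90% interval.
Solving f(0.052) = f(1.176) with F(1.176) − F(0.052) = 0.90 gives [0.052, 1.176].
For comparison, the equal-tailed interval is [0.136, 1.387]; the HPD is narrower and shifted toward the mode.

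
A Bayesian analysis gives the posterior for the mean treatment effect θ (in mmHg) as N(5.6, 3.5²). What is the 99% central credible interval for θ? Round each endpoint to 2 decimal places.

[-3.42, 14.62]

The posterior is symmetric, so the 99% equal-tailed interval is θ = 5.6 ± z·3.5 with z = 2.576.
Half-width: 2.576 × 3.5 = 9.02.
5.6 − 9.02 = -3.42; 5.6 + 9.02 = 14.62.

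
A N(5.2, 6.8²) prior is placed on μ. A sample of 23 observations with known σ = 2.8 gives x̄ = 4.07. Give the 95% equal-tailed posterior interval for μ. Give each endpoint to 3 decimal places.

[2.938, 5.218]

Posterior precision = 1/6.8² + 23/2.8² = 0.0216 + 2.9337 = 2.9553, so posterior SD = 0.5817.
Posterior mean = (5.2/6.8² + 23·4.07/2.8²) / 2.9553 = 4.0783.
Interval: 4.0783 ± 1.960 × 0.5817 → [2.938, 5.218].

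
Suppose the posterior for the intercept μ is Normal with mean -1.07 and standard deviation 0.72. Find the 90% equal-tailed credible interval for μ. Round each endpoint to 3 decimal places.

The posterior is symmetric, so the 90% equal-tailed interval is μ = -1.07 ± z·0.72 with z = 1.645.
Half-width: 1.645 × 0.72 = 1.184.
-1.07 − 1.184 = -2.254; -1.07 + 1.184 = 0.114.

[-2.254, 0.114]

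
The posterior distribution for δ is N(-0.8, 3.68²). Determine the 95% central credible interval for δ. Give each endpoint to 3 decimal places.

The posterior is symmetric, so the 95% equal-tailed interval is δ = -0.8 ± z·3.68 with z = 1.960.
Half-width: 1.960 × 3.68 = 7.213.
-0.8 − 7.213 = -8.013; -0.8 + 7.213 = 6.413.

[-8.013, 6.413]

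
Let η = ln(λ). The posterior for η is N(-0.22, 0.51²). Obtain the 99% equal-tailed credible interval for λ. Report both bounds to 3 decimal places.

[0.216, 2.985]

On the log scale the 99% interval is -0.22 ± 2.576 × 0.51 = [-1.5337, 1.0937].
Exponentiate: [e^-1.5337, e^1.0937] = [0.216, 2.985].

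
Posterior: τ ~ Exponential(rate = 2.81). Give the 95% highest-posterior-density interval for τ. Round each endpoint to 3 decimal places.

The exponential density is strictly decreasing on [0, ∞), so the HPD interval is anchored at 0: [0, q] with P(τ ≤ q) = 0.95.
q = −ln(1 − 0.95) / 2.81 = 2.9957 / 2.81 = 1.066.

[0.000, 1.066]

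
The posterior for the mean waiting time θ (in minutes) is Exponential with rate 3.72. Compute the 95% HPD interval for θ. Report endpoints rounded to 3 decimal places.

The exponential density is strictly decreasing on [0, ∞), so the HPD interval is anchored at 0: [0, q] with P(θ ≤ q) = 0.95.
q = −ln(1 − 0.95) / 3.72 = 2.9957 / 3.72 = 0.805.

[0.000, 0.805]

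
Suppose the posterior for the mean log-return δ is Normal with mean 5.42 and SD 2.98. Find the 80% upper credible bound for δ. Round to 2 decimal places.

7.93

Need U with P(δ ≤ U) = 0.80: U = 5.42 + z_{0.2}·2.98.
z = 0.842; U = 5.42 + 0.842 × 2.98 = 7.93.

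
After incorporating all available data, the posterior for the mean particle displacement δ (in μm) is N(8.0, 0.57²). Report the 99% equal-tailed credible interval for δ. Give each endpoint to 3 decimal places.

The posterior is symmetric, so the 99% equal-tailed interval is δ = 8.0 ± z·0.57 with z = 2.576.
Half-width: 2.576 × 0.57 = 1.468.
8.0 − 1.468 = 6.532; 8.0 + 1.468 = 9.468.

[6.532, 9.468]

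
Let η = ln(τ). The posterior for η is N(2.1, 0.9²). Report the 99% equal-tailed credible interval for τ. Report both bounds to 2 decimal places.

On the log scale the 99% interval is 2.1 ± 2.576 × 0.9 = [-0.2182, 4.4182].
Exponentiate: [e^-0.2182, e^4.4182] = [0.80, 82.95].

[0.80, 82.95]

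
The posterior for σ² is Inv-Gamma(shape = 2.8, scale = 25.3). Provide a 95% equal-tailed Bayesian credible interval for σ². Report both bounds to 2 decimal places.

Inverse-Gamma(2.8, 25.3) quantiles: F⁻¹(0.025) and F⁻¹(0.975).
Equivalently, 1/σ² ~ Gamma(2.8, rate = 25.3); invert its 0.975 and 0.025 quantiles.
Posterior mean ≈ 14.06, SD ≈ 15.71; a Normal approximation gives roughly [-16.74, 44.86].
Exact: lower = 3.66; upper = 47.35.

[3.66, 47.35]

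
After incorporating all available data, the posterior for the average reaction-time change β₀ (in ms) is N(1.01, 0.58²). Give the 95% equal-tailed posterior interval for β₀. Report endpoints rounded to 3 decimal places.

[-0.127, 2.147]

The posterior is symmetric, so the 95% equal-tailed interval is β₀ = 1.01 ± z·0.58 with z = 1.960.
Half-width: 1.960 × 0.58 = 1.137.
1.01 − 1.137 = -0.127; 1.01 + 1.137 = 2.147.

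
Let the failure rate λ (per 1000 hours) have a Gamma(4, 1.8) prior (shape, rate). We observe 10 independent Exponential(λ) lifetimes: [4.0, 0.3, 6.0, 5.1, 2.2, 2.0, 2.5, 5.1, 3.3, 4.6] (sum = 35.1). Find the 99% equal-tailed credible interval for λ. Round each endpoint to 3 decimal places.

Posterior: Gamma(4+10, 1.8+35.1) = Gamma(14, 36.9) (shape, rate).
Equal-tailed 99% interval: Gamma(14, 36.9) quantiles at 0.005 and 0.995.
Posterior mean ≈ 0.379, SD ≈ 0.101; a Normal approximation gives roughly [0.118, 0.641].
Exact: lower = 0.169; upper = 0.691.

[0.169, 0.691]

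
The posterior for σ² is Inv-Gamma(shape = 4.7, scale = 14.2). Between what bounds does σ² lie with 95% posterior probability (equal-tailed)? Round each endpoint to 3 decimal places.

Inverse-Gamma(4.7, 14.2) quantiles: F⁻¹(0.025) and F⁻¹(0.975).
Equivalently, 1/σ² ~ Gamma(4.7, rate = 14.2); invert its 0.975 and 0.025 quantiles.
Posterior mean ≈ 3.838, SD ≈ 2.336; a Normal approximation gives roughly [-0.740, 8.416].
Exact: lower = 1.448; upper = 9.739.

[1.448, 9.739]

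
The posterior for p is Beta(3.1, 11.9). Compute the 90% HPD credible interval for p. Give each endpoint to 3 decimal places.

The posterior is unimodal and skewed, so the HPD interval has equal density at both endpoints and is the shortest 90% interval.
Solving f(0.045) = f(0.361) with F(0.361) − F(0.045) = 0.90 gives [0.045, 0.361].
For comparison, the equal-tailed interval is [0.065, 0.394]; the HPD is narrower and shifted toward the mode.

[0.045, 0.361]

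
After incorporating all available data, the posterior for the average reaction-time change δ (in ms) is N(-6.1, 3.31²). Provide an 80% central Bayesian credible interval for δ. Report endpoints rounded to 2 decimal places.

The posterior is symmetric, so the 80% equal-tailed interval is δ = -6.1 ± z·3.31 with z = 1.282.
Half-width: 1.282 × 3.31 = 4.24.
-6.1 − 4.24 = -10.34; -6.1 + 4.24 = -1.86.

[-10.34, -1.86]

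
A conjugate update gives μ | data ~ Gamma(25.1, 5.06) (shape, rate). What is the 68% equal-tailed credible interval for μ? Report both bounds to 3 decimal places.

[3.982, 5.938]

Posterior: Gamma(shape 25.1, rate 5.06).
Equal-tailed 68% interval: Gamma(25.1, 5.06) quantiles at 0.16 and 0.84.
Posterior mean ≈ 4.960, SD ≈ 0.990; a Normal approximation gives roughly [3.976, 5.945].
Exact: lower = 3.982; upper = 5.938.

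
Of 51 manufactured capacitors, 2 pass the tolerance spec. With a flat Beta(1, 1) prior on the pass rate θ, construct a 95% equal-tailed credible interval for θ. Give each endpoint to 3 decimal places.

Posterior: Beta(1+2, 1+49) = Beta(3, 50).
Equal-tailed 95% interval: the 0.025 and 0.975 quantiles of Beta(3, 50).
Posterior mean ≈ 0.057, SD ≈ 0.031; a Normal approximation gives roughly [-0.005, 0.118].
Exact: F⁻¹(0.025) = 0.012; F⁻¹(0.975) = 0.132.

[0.012, 0.132]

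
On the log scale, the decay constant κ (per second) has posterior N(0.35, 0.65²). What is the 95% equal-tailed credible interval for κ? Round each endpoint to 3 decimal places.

[0.397, 5.073]

On the log scale the 95% interval is 0.35 ± 1.960 × 0.65 = [-0.9240, 1.6240].
Exponentiate: [e^-0.9240, e^1.6240] = [0.397, 5.073].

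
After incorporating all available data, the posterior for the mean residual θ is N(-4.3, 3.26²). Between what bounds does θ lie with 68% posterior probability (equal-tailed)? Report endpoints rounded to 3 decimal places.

[-7.542, -1.058]

The posterior is symmetric, so the 68% equal-tailed interval is θ = -4.3 ± z·3.26 with z = 0.994.
Half-width: 0.994 × 3.26 = 3.242.
-4.3 − 3.242 = -7.542; -4.3 + 3.242 = -1.058.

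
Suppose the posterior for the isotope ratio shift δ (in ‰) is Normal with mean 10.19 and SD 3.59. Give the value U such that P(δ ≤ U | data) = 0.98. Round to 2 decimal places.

Need U with P(δ ≤ U) = 0.98: U = 10.19 + z_{0.02}·3.59.
z = 2.054; U = 10.19 + 2.054 × 3.59 = 17.56.

17.56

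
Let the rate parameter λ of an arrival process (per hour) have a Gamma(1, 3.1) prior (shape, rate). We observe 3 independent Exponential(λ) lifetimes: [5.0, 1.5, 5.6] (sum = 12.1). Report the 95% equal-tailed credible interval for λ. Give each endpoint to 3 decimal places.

[0.072, 0.577]

Posterior: Gamma(1+3, 3.1+12.1) = Gamma(4, 15.2) (shape, rate).
Equal-tailed 95% interval: Gamma(4, 15.2) quantiles at 0.025 and 0.975.
Posterior mean ≈ 0.263, SD ≈ 0.132; a Normal approximation gives roughly [0.005, 0.521].
Exact: lower = 0.072; upper = 0.577.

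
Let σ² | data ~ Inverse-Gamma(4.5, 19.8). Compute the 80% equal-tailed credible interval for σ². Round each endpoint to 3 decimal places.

Inverse-Gamma(4.5, 19.8) quantiles: F⁻¹(0.1) and F⁻¹(0.9).
Equivalently, 1/σ² ~ Gamma(4.5, rate = 19.8); invert its 0.9 and 0.1 quantiles.
Posterior mean ≈ 5.657, SD ≈ 3.578; a Normal approximation gives roughly [1.072, 10.242].
Exact: lower = 2.697; upper = 9.501.

[2.697, 9.501]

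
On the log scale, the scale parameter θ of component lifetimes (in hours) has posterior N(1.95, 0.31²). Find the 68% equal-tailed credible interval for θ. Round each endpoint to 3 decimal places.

[5.164, 9.567]

On the log scale the 68% interval is 1.95 ± 0.994 × 0.31 = [1.6417, 2.2583].
Exponentiate: [e^1.6417, e^2.2583] = [5.164, 9.567].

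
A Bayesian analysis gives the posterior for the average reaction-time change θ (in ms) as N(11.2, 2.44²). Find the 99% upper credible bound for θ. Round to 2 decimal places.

16.88

Need U with P(θ ≤ U) = 0.99: U = 11.2 + z_{0.01}·2.44.
z = 2.326; U = 11.2 + 2.326 × 2.44 = 16.88.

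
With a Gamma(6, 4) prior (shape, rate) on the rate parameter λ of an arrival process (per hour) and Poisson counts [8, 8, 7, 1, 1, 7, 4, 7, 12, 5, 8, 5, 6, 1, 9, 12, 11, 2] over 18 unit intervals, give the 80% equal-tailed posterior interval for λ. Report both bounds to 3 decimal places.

[4.827, 6.102]

Posterior: Gamma(6+114, 4+18) = Gamma(120, 22) (shape, rate).
Equal-tailed 80% interval: Gamma(120, 22) quantiles at 0.1 and 0.9.
Posterior mean ≈ 5.455, SD ≈ 0.498; a Normal approximation gives roughly [4.816, 6.093].
Exact: lower = 4.827; upper = 6.102.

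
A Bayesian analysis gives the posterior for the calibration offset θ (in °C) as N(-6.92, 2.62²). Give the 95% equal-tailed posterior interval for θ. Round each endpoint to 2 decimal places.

[-12.06, -1.78]

The posterior is symmetric, so the 95% equal-tailed interval is θ = -6.92 ± z·2.62 with z = 1.960.
Half-width: 1.960 × 2.62 = 5.14.
-6.92 − 5.14 = -12.06; -6.92 + 5.14 = -1.78.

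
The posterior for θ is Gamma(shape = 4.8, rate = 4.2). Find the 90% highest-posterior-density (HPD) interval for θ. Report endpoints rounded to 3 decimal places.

The posterior is unimodal and skewed, so the HPD interval has equal density at both endpoints and is the shortest 90% interval.
Solving f(0.331) = f(1.923) with F(1.923) − F(0.331) = 0.90 gives [0.331, 1.923].
For comparison, the equal-tailed interval is [0.439, 2.114]; the HPD is narrower and shifted toward the mode.

[0.331, 1.923]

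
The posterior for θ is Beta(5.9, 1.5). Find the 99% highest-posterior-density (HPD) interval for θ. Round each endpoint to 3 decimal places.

[0.396, 1.000]

The posterior is unimodal and skewed, so the HPD interval has equal density at both endpoints and is the shortest 99% interval.
Solving f(0.396) = f(1.000) with F(1.000) − F(0.396) = 0.99 gives [0.396, 1.000].
For comparison, the equal-tailed interval is [0.350, 0.994]; the HPD is narrower and shifted toward the mode.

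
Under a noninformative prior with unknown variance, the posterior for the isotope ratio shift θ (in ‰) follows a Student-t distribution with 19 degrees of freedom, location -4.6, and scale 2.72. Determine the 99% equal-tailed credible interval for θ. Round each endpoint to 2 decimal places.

[-12.38, 3.18]

The t_19 distribution is symmetric; the 99% interval is -4.6 ± t·2.72 with t_{0.995,19} = 2.861.
Half-width: 2.861 × 2.72 = 7.78.
-4.6 − 7.78 = -12.38; -4.6 + 7.78 = 3.18.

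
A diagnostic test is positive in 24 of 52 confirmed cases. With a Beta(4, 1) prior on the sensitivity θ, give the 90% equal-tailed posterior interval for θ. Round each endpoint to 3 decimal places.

Posterior: Beta(4+24, 1+28) = Beta(28, 29).
Equal-tailed 90% interval: the 0.05 and 0.95 quantiles of Beta(28, 29).
Posterior mean ≈ 0.491, SD ≈ 0.066; a Normal approximation gives roughly [0.383, 0.599].
Exact: F⁻¹(0.05) = 0.383; F⁻¹(0.95) = 0.600.

[0.383, 0.600]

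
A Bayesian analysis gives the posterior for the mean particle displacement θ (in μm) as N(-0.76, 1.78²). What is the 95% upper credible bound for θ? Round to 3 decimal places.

Need U with P(θ ≤ U) = 0.95: U = -0.76 + z_{0.05}·1.78.
z = 1.645; U = -0.76 + 1.645 × 1.78 = 2.168.

2.168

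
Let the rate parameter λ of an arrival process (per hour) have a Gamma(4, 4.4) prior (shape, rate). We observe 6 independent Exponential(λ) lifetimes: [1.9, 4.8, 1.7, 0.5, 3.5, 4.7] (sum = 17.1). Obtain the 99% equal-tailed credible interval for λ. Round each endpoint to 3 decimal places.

Posterior: Gamma(4+6, 4.4+17.1) = Gamma(10, 21.5) (shape, rate).
Equal-tailed 99% interval: Gamma(10, 21.5) quantiles at 0.005 and 0.995.
Posterior mean ≈ 0.465, SD ≈ 0.147; a Normal approximation gives roughly [0.086, 0.844].
Exact: lower = 0.173; upper = 0.930.

[0.173, 0.930]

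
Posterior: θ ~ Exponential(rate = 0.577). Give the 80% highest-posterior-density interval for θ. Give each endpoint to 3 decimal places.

The exponential density is strictly decreasing on [0, ∞), so the HPD interval is anchored at 0: [0, q] with P(θ ≤ q) = 0.80.
q = −ln(1 − 0.80) / 0.577 = 1.6094 / 0.577 = 2.789.

[0.000, 2.789]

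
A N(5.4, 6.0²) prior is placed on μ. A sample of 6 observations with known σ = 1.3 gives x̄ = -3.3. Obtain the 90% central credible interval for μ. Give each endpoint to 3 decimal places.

[-4.102, -2.363]

Posterior precision = 1/6.0² + 6/1.3² = 0.0278 + 3.5503 = 3.5781, so posterior SD = 0.5287.
Posterior mean = (5.4/6.0² + 6·-3.3/1.3²) / 3.5781 = -3.2325.
Interval: -3.2325 ± 1.645 × 0.5287 → [-4.102, -2.363].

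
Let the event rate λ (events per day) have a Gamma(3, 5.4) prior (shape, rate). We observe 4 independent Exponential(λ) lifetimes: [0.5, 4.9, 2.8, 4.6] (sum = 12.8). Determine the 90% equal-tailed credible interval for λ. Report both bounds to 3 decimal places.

[0.181, 0.651]

Posterior: Gamma(3+4, 5.4+12.8) = Gamma(7, 18.2) (shape, rate).
Equal-tailed 90% interval: Gamma(7, 18.2) quantiles at 0.05 and 0.95.
Posterior mean ≈ 0.385, SD ≈ 0.145; a Normal approximation gives roughly [0.146, 0.624].
Exact: lower = 0.181; upper = 0.651.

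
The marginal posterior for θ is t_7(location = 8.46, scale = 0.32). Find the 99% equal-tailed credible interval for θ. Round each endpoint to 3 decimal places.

The t_7 distribution is symmetric; the 99% interval is 8.46 ± t·0.32 with t_{0.995,7} = 3.499.
Half-width: 3.499 × 0.32 = 1.120.
8.46 − 1.120 = 7.340; 8.46 + 1.120 = 9.580.

[7.340, 9.580]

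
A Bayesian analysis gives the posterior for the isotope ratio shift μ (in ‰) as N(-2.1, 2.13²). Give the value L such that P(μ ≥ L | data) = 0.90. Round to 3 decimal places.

-4.830

Need L with P(μ ≥ L) = 0.90: L = -2.1 − z_{0.1}·2.13.
z = 1.282; L = -2.1 − 1.282 × 2.13 = -4.830.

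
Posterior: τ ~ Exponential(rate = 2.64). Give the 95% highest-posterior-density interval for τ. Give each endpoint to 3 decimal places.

The exponential density is strictly decreasing on [0, ∞), so the HPD interval is anchored at 0: [0, q] with P(τ ≤ q) = 0.95.
q = −ln(1 − 0.95) / 2.64 = 2.9957 / 2.64 = 1.135.

[0.000, 1.135]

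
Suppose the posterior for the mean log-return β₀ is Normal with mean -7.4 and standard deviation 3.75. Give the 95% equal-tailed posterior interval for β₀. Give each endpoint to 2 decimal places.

The posterior is symmetric, so the 95% equal-tailed interval is β₀ = -7.4 ± z·3.75 with z = 1.960.
Half-width: 1.960 × 3.75 = 7.35.
-7.4 − 7.35 = -14.75; -7.4 + 7.35 = -0.05.

[-14.75, -0.05]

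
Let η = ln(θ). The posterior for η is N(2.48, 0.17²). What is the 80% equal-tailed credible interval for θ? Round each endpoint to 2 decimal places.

[9.60, 14.85]

On the log scale the 80% interval is 2.48 ± 1.282 × 0.17 = [2.2621, 2.6979].
Exponentiate: [e^2.2621, e^2.6979] = [9.60, 14.85].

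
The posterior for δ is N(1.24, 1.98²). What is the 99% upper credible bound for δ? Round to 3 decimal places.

5.846

Need U with P(δ ≤ U) = 0.99: U = 1.24 + z_{0.01}·1.98.
z = 2.326; U = 1.24 + 2.326 × 1.98 = 5.846.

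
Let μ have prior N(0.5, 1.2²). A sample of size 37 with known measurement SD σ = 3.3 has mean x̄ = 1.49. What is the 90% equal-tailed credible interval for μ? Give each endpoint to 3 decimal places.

Posterior precision = 1/1.2² + 37/3.3² = 0.6944 + 3.3976 = 4.0921, so posterior SD = 0.4943.
Posterior mean = (0.5/1.2² + 37·1.49/3.3²) / 4.0921 = 1.3220.
Interval: 1.3220 ± 1.645 × 0.4943 → [0.509, 2.135].

[0.509, 2.135]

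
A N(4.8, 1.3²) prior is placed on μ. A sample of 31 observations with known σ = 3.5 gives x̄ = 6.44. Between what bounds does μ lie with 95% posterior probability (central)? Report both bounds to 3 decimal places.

[5.020, 7.238]

Posterior precision = 1/1.3² + 31/3.5² = 0.5917 + 2.5306 = 3.1223, so posterior SD = 0.5659.
Posterior mean = (4.8/1.3² + 31·6.44/3.5²) / 3.1223 = 6.1292.
Interval: 6.1292 ± 1.960 × 0.5659 → [5.020, 7.238].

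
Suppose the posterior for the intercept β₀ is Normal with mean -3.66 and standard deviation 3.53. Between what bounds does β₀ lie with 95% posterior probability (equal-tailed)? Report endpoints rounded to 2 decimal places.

The posterior is symmetric, so the 95% equal-tailed interval is β₀ = -3.66 ± z·3.53 with z = 1.960.
Half-width: 1.960 × 3.53 = 6.92.
-3.66 − 6.92 = -10.58; -3.66 + 6.92 = 3.26.

[-10.58, 3.26]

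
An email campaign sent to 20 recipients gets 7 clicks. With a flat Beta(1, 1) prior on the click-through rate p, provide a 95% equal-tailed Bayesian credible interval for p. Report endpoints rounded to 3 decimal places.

Posterior: Beta(1+7, 1+13) = Beta(8, 14).
Equal-tailed 95% interval: the 0.025 and 0.975 quantiles of Beta(8, 14).
Posterior mean ≈ 0.364, SD ≈ 0.100; a Normal approximation gives roughly [0.167, 0.560].
Exact: F⁻¹(0.025) = 0.181; F⁻¹(0.975) = 0.570.

[0.181, 0.570]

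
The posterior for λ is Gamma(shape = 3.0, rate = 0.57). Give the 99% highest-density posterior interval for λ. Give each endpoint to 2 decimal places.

The posterior is unimodal and skewed, so the HPD interval has equal density at both endpoints and is the shortest 99% interval.
Solving f(0.23) = f(14.83) with F(14.83) − F(0.23) = 0.99 gives [0.23, 14.83].
For comparison, the equal-tailed interval is [0.59, 16.27]; the HPD is narrower and shifted toward the mode.

[0.23, 14.83]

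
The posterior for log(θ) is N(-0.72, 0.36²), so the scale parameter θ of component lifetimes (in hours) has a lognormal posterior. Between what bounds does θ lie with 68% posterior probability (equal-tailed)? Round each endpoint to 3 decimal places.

On the log scale the 68% interval is -0.72 ± 0.994 × 0.36 = [-1.0780, -0.3620].
Exponentiate: [e^-1.0780, e^-0.3620] = [0.340, 0.696].

[0.340, 0.696]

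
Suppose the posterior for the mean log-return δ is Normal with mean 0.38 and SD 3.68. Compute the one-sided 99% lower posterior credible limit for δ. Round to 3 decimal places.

Need L with P(δ ≥ L) = 0.99: L = 0.38 − z_{0.01}·3.68.
z = 2.326; L = 0.38 − 2.326 × 3.68 = -8.181.

-8.181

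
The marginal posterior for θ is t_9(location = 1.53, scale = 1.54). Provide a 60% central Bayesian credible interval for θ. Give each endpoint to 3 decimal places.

[0.170, 2.890]

The t_9 distribution is symmetric; the 60% interval is 1.53 ± t·1.54 with t_{0.8,9} = 0.883.
Half-width: 0.883 × 1.54 = 1.360.
1.53 − 1.360 = 0.170; 1.53 + 1.360 = 2.890.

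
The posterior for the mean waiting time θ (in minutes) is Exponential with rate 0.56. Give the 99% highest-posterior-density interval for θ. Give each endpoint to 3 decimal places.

[0.000, 8.224]

The exponential density is strictly decreasing on [0, ∞), so the HPD interval is anchored at 0: [0, q] with P(θ ≤ q) = 0.99.
q = −ln(1 − 0.99) / 0.56 = 4.6052 / 0.56 = 8.224.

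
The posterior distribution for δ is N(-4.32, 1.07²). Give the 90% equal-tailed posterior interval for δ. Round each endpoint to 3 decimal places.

The posterior is symmetric, so the 90% equal-tailed interval is δ = -4.32 ± z·1.07 with z = 1.645.
Half-width: 1.645 × 1.07 = 1.760.
-4.32 − 1.760 = -6.080; -4.32 + 1.760 = -2.560.

[-6.080, -2.560]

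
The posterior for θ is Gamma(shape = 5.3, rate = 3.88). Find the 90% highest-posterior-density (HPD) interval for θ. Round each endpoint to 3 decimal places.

[0.436, 2.260]

The posterior is unimodal and skewed, so the HPD interval has equal density at both endpoints and is the shortest 90% interval.
Solving f(0.436) = f(2.260) with F(2.260) − F(0.436) = 0.90 gives [0.436, 2.260].
For comparison, the equal-tailed interval is [0.557, 2.465]; the HPD is narrower and shifted toward the mode.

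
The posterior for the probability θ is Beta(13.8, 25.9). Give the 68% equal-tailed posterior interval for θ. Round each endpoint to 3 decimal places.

Posterior: Beta(13.8, 25.9).
Equal-tailed 68% interval: the 0.16 and 0.84 quantiles of Beta(13.8, 25.9).
Posterior mean ≈ 0.348, SD ≈ 0.075; a Normal approximation gives roughly [0.273, 0.422].
Exact: F⁻¹(0.16) = 0.273; F⁻¹(0.84) = 0.423.

[0.273, 0.423]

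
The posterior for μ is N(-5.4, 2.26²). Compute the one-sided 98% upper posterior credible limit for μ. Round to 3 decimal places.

Need U with P(μ ≤ U) = 0.98: U = -5.4 + z_{0.02}·2.26.
z = 2.054; U = -5.4 + 2.054 × 2.26 = -0.759.

-0.759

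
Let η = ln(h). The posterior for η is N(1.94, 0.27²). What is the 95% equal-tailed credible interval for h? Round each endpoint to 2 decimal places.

[4.10, 11.81]

On the log scale the 95% interval is 1.94 ± 1.960 × 0.27 = [1.4108, 2.4692].
Exponentiate: [e^1.4108, e^2.4692] = [4.10, 11.81].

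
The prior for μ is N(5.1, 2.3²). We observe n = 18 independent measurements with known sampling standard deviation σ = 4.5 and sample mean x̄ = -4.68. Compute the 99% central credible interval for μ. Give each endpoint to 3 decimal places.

Posterior precision = 1/2.3² + 18/4.5² = 0.1890 + 0.8889 = 1.0779, so posterior SD = 0.9632.
Posterior mean = (5.1/2.3² + 18·-4.68/4.5²) / 1.0779 = -2.9649.
Interval: -2.9649 ± 2.576 × 0.9632 → [-5.446, -0.484].

[-5.446, -0.484]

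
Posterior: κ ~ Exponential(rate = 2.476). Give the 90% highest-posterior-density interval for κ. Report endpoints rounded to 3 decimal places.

The exponential density is strictly decreasing on [0, ∞), so the HPD interval is anchored at 0: [0, q] with P(κ ≤ q) = 0.90.
q = −ln(1 − 0.90) / 2.476 = 2.3026 / 2.476 = 0.930.

[0.000, 0.930]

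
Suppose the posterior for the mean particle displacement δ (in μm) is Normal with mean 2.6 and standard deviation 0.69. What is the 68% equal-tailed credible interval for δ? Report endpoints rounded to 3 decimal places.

The posterior is symmetric, so the 68% equal-tailed interval is δ = 2.6 ± z·0.69 with z = 0.994.
Half-width: 0.994 × 0.69 = 0.686.
2.6 − 0.686 = 1.914; 2.6 + 0.686 = 3.286.

[1.914, 3.286]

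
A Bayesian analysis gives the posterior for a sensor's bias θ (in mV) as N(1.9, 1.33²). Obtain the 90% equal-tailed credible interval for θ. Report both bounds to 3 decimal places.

The posterior is symmetric, so the 90% equal-tailed interval is θ = 1.9 ± z·1.33 with z = 1.645.
Half-width: 1.645 × 1.33 = 2.188.
1.9 − 2.188 = -0.288; 1.9 + 2.188 = 4.088.

[-0.288, 4.088]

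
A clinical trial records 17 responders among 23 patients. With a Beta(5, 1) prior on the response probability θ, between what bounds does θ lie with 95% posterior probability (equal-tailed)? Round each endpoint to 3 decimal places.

Posterior: Beta(5+17, 1+6) = Beta(22, 7).
Equal-tailed 95% interval: the 0.025 and 0.975 quantiles of Beta(22, 7).
Posterior mean ≈ 0.759, SD ≈ 0.078; a Normal approximation gives roughly [0.605, 0.912].
Exact: F⁻¹(0.025) = 0.590; F⁻¹(0.975) = 0.893.

[0.590, 0.893]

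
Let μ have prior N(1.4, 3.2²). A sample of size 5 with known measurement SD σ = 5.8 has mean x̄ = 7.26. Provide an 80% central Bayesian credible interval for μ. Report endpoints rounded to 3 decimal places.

[2.354, 7.519]

Posterior precision = 1/3.2² + 5/5.8² = 0.0977 + 0.1486 = 0.2463, so posterior SD = 2.0150.
Posterior mean = (1.4/3.2² + 5·7.26/5.8²) / 0.2463 = 4.9364.
Interval: 4.9364 ± 1.282 × 2.0150 → [2.354, 7.519].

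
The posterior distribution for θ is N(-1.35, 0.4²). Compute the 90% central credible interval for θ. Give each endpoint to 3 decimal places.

The posterior is symmetric, so the 90% equal-tailed interval is θ = -1.35 ± z·0.4 with z = 1.645.
Half-width: 1.645 × 0.4 = 0.658.
-1.35 − 0.658 = -2.008; -1.35 + 0.658 = -0.692.

[-2.008, -0.692]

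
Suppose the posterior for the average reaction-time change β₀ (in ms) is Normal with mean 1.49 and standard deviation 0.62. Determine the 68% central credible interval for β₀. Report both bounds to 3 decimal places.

[0.873, 2.107]

The posterior is symmetric, so the 68% equal-tailed interval is β₀ = 1.49 ± z·0.62 with z = 0.994.
Half-width: 0.994 × 0.62 = 0.617.
1.49 − 0.617 = 0.873; 1.49 + 0.617 = 2.107.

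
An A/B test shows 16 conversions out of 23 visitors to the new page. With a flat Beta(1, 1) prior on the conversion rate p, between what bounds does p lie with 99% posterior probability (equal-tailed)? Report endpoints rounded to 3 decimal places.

Posterior: Beta(1+16, 1+7) = Beta(17, 8).
Equal-tailed 99% interval: the 0.005 and 0.995 quantiles of Beta(17, 8).
Posterior mean ≈ 0.680, SD ≈ 0.091; a Normal approximation gives roughly [0.444, 0.916].
Exact: F⁻¹(0.005) = 0.427; F⁻¹(0.995) = 0.881.

[0.427, 0.881]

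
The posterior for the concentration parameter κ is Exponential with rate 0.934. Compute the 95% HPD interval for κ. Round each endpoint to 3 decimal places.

[0.000, 3.207]

The exponential density is strictly decreasing on [0, ∞), so the HPD interval is anchored at 0: [0, q] with P(κ ≤ q) = 0.95.
q = −ln(1 − 0.95) / 0.934 = 2.9957 / 0.934 = 3.207.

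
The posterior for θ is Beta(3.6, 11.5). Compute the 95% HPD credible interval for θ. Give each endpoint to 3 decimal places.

The posterior is unimodal and skewed, so the HPD interval has equal density at both endpoints and is the shortest 95% interval.
Solving f(0.051) = f(0.446) with F(0.446) − F(0.051) = 0.95 gives [0.051, 0.446].
For comparison, the equal-tailed interval is [0.068, 0.474]; the HPD is narrower and shifted toward the mode.

[0.051, 0.446]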